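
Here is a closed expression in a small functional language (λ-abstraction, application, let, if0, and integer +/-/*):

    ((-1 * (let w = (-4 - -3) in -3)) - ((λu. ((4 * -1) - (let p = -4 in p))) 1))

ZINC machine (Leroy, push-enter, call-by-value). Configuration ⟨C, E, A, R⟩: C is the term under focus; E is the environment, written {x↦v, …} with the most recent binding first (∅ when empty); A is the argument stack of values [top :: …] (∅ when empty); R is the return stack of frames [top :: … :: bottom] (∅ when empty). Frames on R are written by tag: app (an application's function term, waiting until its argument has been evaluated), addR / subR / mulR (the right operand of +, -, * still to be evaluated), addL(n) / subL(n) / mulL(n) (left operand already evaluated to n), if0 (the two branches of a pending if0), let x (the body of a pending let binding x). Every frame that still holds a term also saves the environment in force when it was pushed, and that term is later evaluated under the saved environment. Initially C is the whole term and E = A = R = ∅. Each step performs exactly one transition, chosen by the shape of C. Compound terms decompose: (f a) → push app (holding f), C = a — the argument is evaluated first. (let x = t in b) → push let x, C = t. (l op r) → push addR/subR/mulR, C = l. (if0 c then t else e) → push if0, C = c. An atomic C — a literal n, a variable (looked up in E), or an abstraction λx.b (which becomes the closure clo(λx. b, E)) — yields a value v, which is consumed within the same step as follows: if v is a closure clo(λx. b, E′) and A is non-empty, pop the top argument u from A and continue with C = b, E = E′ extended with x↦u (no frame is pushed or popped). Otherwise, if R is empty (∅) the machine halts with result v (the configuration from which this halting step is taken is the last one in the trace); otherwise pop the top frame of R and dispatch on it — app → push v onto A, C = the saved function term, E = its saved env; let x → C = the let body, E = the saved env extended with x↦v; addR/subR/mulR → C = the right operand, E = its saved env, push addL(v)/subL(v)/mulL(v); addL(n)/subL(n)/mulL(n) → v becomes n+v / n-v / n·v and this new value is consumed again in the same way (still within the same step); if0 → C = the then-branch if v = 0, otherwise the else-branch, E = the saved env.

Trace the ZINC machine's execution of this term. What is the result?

Answer: 3

Derivation:
0. [C=((-1 * (let w = (-4 - -3) in -3)) - ((λu. ((4 * -1) - (let p = -4 in p))) 1)) | E=∅ | A=∅ | R=∅]
1. [C=(-1 * (let w = (-4 - -3) in -3)) | E=∅ | A=∅ | R=[subR]]
2. [C=-1 | E=∅ | A=∅ | R=[mulR :: subR]]
3. [C=(let w = (-4 - -3) in -3) | E=∅ | A=∅ | R=[mulL(-1) :: subR]]
4. [C=(-4 - -3) | E=∅ | A=∅ | R=[let w :: mulL(-1) :: subR]]
5. [C=-4 | E=∅ | A=∅ | R=[subR :: let w :: mulL(-1) :: subR]]
6. [C=-3 | E=∅ | A=∅ | R=[subL(-4) :: let w :: mulL(-1) :: subR]]
7. [C=-3 | E={w↦-1} | A=∅ | R=[mulL(-1) :: subR]]
8. [C=((λu. ((4 * -1) - (let p = -4 in p))) 1) | E=∅ | A=∅ | R=[subL(3)]]
9. [C=1 | E=∅ | A=∅ | R=[app :: subL(3)]]
10. [C=(λu. ((4 * -1) - (let p = -4 in p))) | E=∅ | A=[1] | R=[subL(3)]]
11. [C=((4 * -1) - (let p = -4 in p)) | E={u↦1} | A=∅ | R=[subL(3)]]
12. [C=(4 * -1) | E={u↦1} | A=∅ | R=[subR :: subL(3)]]
13. [C=4 | E={u↦1} | A=∅ | R=[mulR :: subR :: subL(3)]]
14. [C=-1 | E={u↦1} | A=∅ | R=[mulL(4) :: subR :: subL(3)]]
15. [C=(let p = -4 in p) | E={u↦1} | A=∅ | R=[subL(-4) :: subL(3)]]
16. [C=-4 | E={u↦1} | A=∅ | R=[let p :: subL(-4) :: subL(3)]]
17. [C=p | E={p↦-4, u↦1} | A=∅ | R=[subL(-4) :: subL(3)]]
→ final value 3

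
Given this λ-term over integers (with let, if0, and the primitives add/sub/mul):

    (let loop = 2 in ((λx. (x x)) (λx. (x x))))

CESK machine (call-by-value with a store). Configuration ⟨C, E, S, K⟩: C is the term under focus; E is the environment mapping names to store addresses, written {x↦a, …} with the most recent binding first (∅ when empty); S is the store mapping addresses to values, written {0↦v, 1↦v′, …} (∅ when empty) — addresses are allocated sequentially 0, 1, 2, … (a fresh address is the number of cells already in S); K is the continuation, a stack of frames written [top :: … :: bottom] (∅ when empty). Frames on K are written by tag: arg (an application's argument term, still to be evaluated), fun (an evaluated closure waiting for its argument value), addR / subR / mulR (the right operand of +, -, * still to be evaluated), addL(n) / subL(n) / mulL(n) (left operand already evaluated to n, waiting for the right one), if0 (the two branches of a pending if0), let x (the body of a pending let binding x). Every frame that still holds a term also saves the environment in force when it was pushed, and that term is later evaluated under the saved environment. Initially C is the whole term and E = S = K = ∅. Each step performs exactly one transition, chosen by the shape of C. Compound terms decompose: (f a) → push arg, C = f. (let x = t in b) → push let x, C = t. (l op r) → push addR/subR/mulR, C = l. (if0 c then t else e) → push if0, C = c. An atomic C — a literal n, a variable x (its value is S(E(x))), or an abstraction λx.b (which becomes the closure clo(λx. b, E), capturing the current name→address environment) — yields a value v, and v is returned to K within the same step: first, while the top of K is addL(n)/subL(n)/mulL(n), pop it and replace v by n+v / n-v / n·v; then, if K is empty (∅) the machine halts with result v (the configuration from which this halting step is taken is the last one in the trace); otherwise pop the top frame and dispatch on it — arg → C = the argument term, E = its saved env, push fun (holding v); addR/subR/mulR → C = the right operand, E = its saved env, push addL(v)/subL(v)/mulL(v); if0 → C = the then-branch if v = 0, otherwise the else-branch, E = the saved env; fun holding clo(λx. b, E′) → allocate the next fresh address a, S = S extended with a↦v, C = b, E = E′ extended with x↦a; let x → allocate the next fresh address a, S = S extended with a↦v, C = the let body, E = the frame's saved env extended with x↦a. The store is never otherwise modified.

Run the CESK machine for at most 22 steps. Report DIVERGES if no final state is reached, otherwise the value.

0. ⟨C=(let loop = 2 in ((λx. (x x)) (λx. (x x)))); E=∅; S=∅; K=∅⟩
1. ⟨C=2; E=∅; S=∅; K=[let loop]⟩
2. ⟨C=((λx. (x x)) (λx. (x x))); E={loop↦0}; S={0↦2}; K=∅⟩
3. ⟨C=(λx. (x x)); E={loop↦0}; S={0↦2}; K=[arg]⟩
4. ⟨C=(λx. (x x)); E={loop↦0}; S={0↦2}; K=[fun]⟩
5. ⟨C=(x x); E={x↦1, loop↦0}; S={0↦2, 1↦clo(λx. (x x), {loop↦0})}; K=∅⟩
6. ⟨C=x; E={x↦1, loop↦0}; S={0↦2, 1↦clo(λx. (x x), {loop↦0})}; K=[arg]⟩
7. ⟨C=x; E={x↦1, loop↦0}; S={0↦2, 1↦clo(λx. (x x), {loop↦0})}; K=[fun]⟩
8. ⟨C=(x x); E={x↦2, loop↦0}; S={0↦2, 1↦clo(λx. (x x), {loop↦0}), 2↦clo(λx. (x x), {loop↦0})}; K=∅⟩
9. ⟨C=x; E={x↦2, loop↦0}; S={0↦2, 1↦clo(λx. (x x), {loop↦0}), 2↦clo(λx. (x x), {loop↦0})}; K=[arg]⟩
10. ⟨C=x; E={x↦2, loop↦0}; S={0↦2, 1↦clo(λx. (x x), {loop↦0}), 2↦clo(λx. (x x), {loop↦0})}; K=[fun]⟩
11. ⟨C=(x x); E={x↦3, loop↦0}; S={0↦2, 1↦clo(λx. (x x), {loop↦0}), 2↦clo(λx. (x x), {loop↦0}), 3↦clo(λx. (x x), {loop↦0})}; K=∅⟩
12. ⟨C=x; E={x↦3, loop↦0}; S={0↦2, 1↦clo(λx. (x x), {loop↦0}), 2↦clo(λx. (x x), {loop↦0}), 3↦clo(λx. (x x), {loop↦0})}; K=[arg]⟩
13. ⟨C=x; E={x↦3, loop↦0}; S={0↦2, 1↦clo(λx. (x x), {loop↦0}), 2↦clo(λx. (x x), {loop↦0}), 3↦clo(λx. (x x), {loop↦0})}; K=[fun]⟩
14. ⟨C=(x x); E={x↦4, loop↦0}; S={0↦2, 1↦clo(λx. (x x), {loop↦0}), 2↦clo(λx. (x x), {loop↦0}), 3↦clo(λx. (x x), {loop↦0}), 4↦clo(λx. (x x), {loop↦0})}; K=∅⟩
15. ⟨C=x; E={x↦4, loop↦0}; S={0↦2, 1↦clo(λx. (x x), {loop↦0}), 2↦clo(λx. (x x), {loop↦0}), 3↦clo(λx. (x x), {loop↦0}), 4↦clo(λx. (x x), {loop↦0})}; K=[arg]⟩
16. ⟨C=x; E={x↦4, loop↦0}; S={0↦2, 1↦clo(λx. (x x), {loop↦0}), 2↦clo(λx. (x x), {loop↦0}), 3↦clo(λx. (x x), {loop↦0}), 4↦clo(λx. (x x), {loop↦0})}; K=[fun]⟩
17. ⟨C=(x x); E={x↦5, loop↦0}; S={0↦2, 1↦clo(λx. (x x), {loop↦0}), 2↦clo(λx. (x x), {loop↦0}), 3↦clo(λx. (x x), {loop↦0}), 4↦clo(λx. (x x), {loop↦0}), 5↦clo(λx. (x x), {loop↦0})}; K=∅⟩
18. ⟨C=x; E={x↦5, loop↦0}; S={0↦2, 1↦clo(λx. (x x), {loop↦0}), 2↦clo(λx. (x x), {loop↦0}), 3↦clo(λx. (x x), {loop↦0}), 4↦clo(λx. (x x), {loop↦0}), 5↦clo(λx. (x x), {loop↦0})}; K=[arg]⟩
19. ⟨C=x; E={x↦5, loop↦0}; S={0↦2, 1↦clo(λx. (x x), {loop↦0}), 2↦clo(λx. (x x), {loop↦0}), 3↦clo(λx. (x x), {loop↦0}), 4↦clo(λx. (x x), {loop↦0}), 5↦clo(λx. (x x), {loop↦0})}; K=[fun]⟩
20. ⟨C=(x x); E={x↦6, loop↦0}; S={0↦2, 1↦clo(λx. (x x), {loop↦0}), 2↦clo(λx. (x x), {loop↦0}), 3↦clo(λx. (x x), {loop↦0}), 4↦clo(λx. (x x), {loop↦0}), 5↦clo(λx. (x x), {loop↦0}), 6↦clo(λx. (x x), {loop↦0})}; K=∅⟩
21. ⟨C=x; E={x↦6, loop↦0}; S={0↦2, 1↦clo(λx. (x x), {loop↦0}), 2↦clo(λx. (x x), {loop↦0}), 3↦clo(λx. (x x), {loop↦0}), 4↦clo(λx. (x x), {loop↦0}), 5↦clo(λx. (x x), {loop↦0}), 6↦clo(λx. (x x), {loop↦0})}; K=[arg]⟩
22. ⟨C=x; E={x↦6, loop↦0}; S={0↦2, 1↦clo(λx. (x x), {loop↦0}), 2↦clo(λx. (x x), {loop↦0}), 3↦clo(λx. (x x), {loop↦0}), 4↦clo(λx. (x x), {loop↦0}), 5↦clo(λx. (x x), {loop↦0}), 6↦clo(λx. (x x), {loop↦0})}; K=[fun]⟩
→ 22 transitions taken and the configuration is still not final: no result within 22 steps

Answer: DIVERGES (no final state within 22 steps)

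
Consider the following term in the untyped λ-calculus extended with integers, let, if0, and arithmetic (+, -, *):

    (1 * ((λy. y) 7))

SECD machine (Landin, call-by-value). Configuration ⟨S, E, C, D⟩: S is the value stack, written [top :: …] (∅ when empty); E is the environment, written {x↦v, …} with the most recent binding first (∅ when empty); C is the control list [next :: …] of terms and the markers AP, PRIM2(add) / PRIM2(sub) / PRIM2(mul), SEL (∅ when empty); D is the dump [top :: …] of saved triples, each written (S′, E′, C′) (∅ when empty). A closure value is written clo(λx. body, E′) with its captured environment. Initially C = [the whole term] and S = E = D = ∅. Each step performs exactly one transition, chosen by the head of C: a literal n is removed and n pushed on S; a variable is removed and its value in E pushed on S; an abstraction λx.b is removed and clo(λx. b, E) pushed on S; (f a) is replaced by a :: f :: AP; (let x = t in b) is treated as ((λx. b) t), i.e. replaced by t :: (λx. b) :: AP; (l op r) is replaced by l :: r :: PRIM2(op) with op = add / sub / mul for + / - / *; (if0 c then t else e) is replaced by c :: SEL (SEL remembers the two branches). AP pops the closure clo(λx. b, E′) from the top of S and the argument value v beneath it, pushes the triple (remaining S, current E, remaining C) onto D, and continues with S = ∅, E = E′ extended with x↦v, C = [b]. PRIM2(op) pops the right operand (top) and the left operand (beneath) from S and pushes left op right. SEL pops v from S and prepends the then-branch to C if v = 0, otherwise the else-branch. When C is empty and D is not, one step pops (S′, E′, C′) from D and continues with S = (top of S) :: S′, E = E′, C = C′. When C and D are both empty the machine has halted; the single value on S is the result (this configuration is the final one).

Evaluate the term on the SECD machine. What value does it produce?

0. ⟨S=∅; E=∅; C=[(1 * ((λy. y) 7))]; D=∅⟩
1. ⟨S=∅; E=∅; C=[1 :: ((λy. y) 7) :: PRIM2(mul)]; D=∅⟩
2. ⟨S=[1]; E=∅; C=[((λy. y) 7) :: PRIM2(mul)]; D=∅⟩
3. ⟨S=[1]; E=∅; C=[7 :: (λy. y) :: AP :: PRIM2(mul)]; D=∅⟩
4. ⟨S=[7 :: 1]; E=∅; C=[(λy. y) :: AP :: PRIM2(mul)]; D=∅⟩
5. ⟨S=[clo(λy. y, ∅) :: 7 :: 1]; E=∅; C=[AP :: PRIM2(mul)]; D=∅⟩
6. ⟨S=∅; E={y↦7}; C=[y]; D=[([1], ∅, [PRIM2(mul)])]⟩
7. ⟨S=[7]; E={y↦7}; C=∅; D=[([1], ∅, [PRIM2(mul)])]⟩
8. ⟨S=[7 :: 1]; E=∅; C=[PRIM2(mul)]; D=∅⟩
9. ⟨S=[7]; E=∅; C=∅; D=∅⟩
→ final value 7

Answer: 7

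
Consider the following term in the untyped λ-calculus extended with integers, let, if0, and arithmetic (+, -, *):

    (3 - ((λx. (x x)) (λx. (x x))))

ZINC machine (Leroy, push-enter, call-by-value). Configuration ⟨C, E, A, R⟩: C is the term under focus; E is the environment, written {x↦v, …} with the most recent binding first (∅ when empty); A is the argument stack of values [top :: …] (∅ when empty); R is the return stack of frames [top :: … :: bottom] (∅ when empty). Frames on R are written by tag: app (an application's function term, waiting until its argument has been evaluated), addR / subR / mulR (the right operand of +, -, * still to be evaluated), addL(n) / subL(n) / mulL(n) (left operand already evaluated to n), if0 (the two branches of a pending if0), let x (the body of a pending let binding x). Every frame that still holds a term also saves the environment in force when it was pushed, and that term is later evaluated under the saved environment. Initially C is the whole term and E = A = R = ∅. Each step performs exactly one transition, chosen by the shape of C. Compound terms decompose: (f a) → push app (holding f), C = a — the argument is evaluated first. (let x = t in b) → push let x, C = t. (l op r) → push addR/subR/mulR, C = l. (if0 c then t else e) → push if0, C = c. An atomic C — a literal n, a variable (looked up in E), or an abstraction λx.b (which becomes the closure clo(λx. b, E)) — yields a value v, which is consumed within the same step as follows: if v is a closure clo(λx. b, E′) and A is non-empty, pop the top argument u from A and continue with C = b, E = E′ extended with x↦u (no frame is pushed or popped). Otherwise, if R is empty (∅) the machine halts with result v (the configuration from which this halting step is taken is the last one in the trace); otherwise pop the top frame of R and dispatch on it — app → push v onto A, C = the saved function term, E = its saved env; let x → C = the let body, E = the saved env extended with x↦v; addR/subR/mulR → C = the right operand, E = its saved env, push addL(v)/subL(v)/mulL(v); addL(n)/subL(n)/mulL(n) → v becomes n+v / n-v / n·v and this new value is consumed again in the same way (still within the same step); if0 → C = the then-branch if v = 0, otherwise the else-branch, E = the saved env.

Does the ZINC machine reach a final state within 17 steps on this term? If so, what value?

t=0: ⟨C=(3 - ((λx. (x x)) (λx. (x x)))); E=∅; A=∅; R=∅⟩
t=1: ⟨C=3; E=∅; A=∅; R=[subR]⟩
t=2: ⟨C=((λx. (x x)) (λx. (x x))); E=∅; A=∅; R=[subL(3)]⟩
t=3: ⟨C=(λx. (x x)); E=∅; A=∅; R=[app :: subL(3)]⟩
t=4: ⟨C=(λx. (x x)); E=∅; A=[clo(λx. (x x), ∅)]; R=[subL(3)]⟩
t=5: ⟨C=(x x); E={x↦clo(λx. (x x), ∅)}; A=∅; R=[subL(3)]⟩
t=6: ⟨C=x; E={x↦clo(λx. (x x), ∅)}; A=∅; R=[app :: subL(3)]⟩
t=7: ⟨C=x; E={x↦clo(λx. (x x), ∅)}; A=[clo(λx. (x x), ∅)]; R=[subL(3)]⟩
… configuration repeats with period 3 (steps 5–7 recur indefinitely) …

Answer: DIVERGES (no final state within 17 steps)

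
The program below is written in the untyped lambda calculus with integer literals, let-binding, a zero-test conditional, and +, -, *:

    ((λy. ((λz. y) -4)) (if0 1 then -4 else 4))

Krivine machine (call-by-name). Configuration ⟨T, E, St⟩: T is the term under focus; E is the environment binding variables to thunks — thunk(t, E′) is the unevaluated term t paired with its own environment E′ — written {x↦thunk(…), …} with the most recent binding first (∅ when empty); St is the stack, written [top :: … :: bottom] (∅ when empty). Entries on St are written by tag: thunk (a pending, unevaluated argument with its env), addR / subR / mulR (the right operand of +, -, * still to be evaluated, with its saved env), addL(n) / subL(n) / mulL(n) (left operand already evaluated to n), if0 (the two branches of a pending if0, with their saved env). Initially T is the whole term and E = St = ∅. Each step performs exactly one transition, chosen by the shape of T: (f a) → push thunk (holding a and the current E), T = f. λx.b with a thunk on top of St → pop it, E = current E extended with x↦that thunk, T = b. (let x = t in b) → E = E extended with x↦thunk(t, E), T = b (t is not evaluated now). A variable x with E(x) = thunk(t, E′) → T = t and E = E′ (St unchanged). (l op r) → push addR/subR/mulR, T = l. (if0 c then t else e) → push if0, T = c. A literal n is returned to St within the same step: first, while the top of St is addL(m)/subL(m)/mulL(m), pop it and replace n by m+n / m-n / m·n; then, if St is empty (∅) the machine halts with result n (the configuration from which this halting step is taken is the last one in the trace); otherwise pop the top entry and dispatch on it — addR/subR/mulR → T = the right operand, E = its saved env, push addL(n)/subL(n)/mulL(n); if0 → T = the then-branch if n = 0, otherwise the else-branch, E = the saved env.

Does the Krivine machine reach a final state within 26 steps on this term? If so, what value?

0. ⟨T=((λy. ((λz. y) -4)) (if0 1 then -4 else 4)); E=∅; St=∅⟩
1. ⟨T=(λy. ((λz. y) -4)); E=∅; St=[thunk]⟩
2. ⟨T=((λz. y) -4); E={y↦thunk((if0 1 then -4 else 4), ∅)}; St=∅⟩
3. ⟨T=(λz. y); E={y↦thunk((if0 1 then -4 else 4), ∅)}; St=[thunk]⟩
4. ⟨T=y; E={z↦thunk(-4, {y↦thunk((if0 1 then -4 else 4), ∅)}), y↦thunk((if0 1 then -4 else 4), ∅)}; St=∅⟩
5. ⟨T=(if0 1 then -4 else 4); E=∅; St=∅⟩
6. ⟨T=1; E=∅; St=[if0]⟩
7. ⟨T=4; E=∅; St=∅⟩
→ final value 4

Answer: 4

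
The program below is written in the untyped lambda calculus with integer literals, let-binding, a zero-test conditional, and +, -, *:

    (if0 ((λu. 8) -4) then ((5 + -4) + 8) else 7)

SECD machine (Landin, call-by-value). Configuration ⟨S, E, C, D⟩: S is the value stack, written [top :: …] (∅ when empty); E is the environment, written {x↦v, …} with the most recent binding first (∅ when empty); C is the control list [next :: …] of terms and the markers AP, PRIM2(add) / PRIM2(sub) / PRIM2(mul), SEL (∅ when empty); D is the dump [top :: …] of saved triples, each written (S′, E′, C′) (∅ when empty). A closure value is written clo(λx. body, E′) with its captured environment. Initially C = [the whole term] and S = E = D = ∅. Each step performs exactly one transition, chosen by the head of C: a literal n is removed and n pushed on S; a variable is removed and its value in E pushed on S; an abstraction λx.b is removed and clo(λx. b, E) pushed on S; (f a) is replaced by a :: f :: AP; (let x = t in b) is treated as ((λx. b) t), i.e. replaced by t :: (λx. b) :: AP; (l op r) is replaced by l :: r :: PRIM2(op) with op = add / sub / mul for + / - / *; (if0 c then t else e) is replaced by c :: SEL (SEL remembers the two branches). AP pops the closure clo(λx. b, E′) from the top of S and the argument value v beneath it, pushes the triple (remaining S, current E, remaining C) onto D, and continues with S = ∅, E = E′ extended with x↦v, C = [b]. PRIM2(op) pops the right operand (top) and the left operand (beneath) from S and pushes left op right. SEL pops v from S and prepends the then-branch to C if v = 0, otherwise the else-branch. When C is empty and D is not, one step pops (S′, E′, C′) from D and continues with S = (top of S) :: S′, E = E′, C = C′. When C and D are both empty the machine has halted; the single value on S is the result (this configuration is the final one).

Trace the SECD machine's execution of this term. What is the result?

Answer: 7

Execution trace:
t=0: ⟨S=∅; E=∅; C=[(if0 ((λu. 8) -4) then ((5 + -4) + 8) else 7)]; D=∅⟩
t=1: ⟨S=∅; E=∅; C=[((λu. 8) -4) :: SEL]; D=∅⟩
t=2: ⟨S=∅; E=∅; C=[-4 :: (λu. 8) :: AP :: SEL]; D=∅⟩
t=3: ⟨S=[-4]; E=∅; C=[(λu. 8) :: AP :: SEL]; D=∅⟩
t=4: ⟨S=[clo(λu. 8, ∅) :: -4]; E=∅; C=[AP :: SEL]; D=∅⟩
t=5: ⟨S=∅; E={u↦-4}; C=[8]; D=[(∅, ∅, [SEL])]⟩
t=6: ⟨S=[8]; E={u↦-4}; C=∅; D=[(∅, ∅, [SEL])]⟩
t=7: ⟨S=[8]; E=∅; C=[SEL]; D=∅⟩
t=8: ⟨S=∅; E=∅; C=[7]; D=∅⟩
t=9: ⟨S=[7]; E=∅; C=∅; D=∅⟩
→ final value 7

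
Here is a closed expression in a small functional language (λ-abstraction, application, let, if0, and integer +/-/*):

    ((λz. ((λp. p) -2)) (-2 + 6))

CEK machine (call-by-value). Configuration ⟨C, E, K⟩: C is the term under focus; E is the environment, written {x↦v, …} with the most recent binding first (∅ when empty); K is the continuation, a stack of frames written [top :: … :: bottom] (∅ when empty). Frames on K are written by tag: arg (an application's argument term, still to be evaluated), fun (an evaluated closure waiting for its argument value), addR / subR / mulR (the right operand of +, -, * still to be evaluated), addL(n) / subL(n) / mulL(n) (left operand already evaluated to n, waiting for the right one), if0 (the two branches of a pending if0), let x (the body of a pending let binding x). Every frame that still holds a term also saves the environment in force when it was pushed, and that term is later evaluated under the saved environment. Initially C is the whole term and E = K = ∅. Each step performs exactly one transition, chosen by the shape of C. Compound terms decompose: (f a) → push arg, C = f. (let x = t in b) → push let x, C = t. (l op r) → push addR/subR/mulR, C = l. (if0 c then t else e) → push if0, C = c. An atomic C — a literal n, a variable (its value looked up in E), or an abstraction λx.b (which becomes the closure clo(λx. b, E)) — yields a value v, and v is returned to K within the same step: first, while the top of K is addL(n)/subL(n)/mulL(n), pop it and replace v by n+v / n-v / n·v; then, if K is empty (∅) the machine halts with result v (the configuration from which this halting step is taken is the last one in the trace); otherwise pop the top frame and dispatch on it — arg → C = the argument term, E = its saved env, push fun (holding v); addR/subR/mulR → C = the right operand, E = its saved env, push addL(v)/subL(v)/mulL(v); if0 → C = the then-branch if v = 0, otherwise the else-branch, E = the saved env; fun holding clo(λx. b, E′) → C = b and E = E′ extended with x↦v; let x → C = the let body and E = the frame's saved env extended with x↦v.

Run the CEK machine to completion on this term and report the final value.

[0] [C=((λz. ((λp. p) -2)) (-2 + 6)) | E=∅ | K=∅]
[1] [C=(λz. ((λp. p) -2)) | E=∅ | K=[arg]]
[2] [C=(-2 + 6) | E=∅ | K=[fun]]
[3] [C=-2 | E=∅ | K=[addR :: fun]]
[4] [C=6 | E=∅ | K=[addL(-2) :: fun]]
[5] [C=((λp. p) -2) | E={z↦4} | K=∅]
[6] [C=(λp. p) | E={z↦4} | K=[arg]]
[7] [C=-2 | E={z↦4} | K=[fun]]
[8] [C=p | E={p↦-2, z↦4} | K=∅]
→ final value -2

Answer: -2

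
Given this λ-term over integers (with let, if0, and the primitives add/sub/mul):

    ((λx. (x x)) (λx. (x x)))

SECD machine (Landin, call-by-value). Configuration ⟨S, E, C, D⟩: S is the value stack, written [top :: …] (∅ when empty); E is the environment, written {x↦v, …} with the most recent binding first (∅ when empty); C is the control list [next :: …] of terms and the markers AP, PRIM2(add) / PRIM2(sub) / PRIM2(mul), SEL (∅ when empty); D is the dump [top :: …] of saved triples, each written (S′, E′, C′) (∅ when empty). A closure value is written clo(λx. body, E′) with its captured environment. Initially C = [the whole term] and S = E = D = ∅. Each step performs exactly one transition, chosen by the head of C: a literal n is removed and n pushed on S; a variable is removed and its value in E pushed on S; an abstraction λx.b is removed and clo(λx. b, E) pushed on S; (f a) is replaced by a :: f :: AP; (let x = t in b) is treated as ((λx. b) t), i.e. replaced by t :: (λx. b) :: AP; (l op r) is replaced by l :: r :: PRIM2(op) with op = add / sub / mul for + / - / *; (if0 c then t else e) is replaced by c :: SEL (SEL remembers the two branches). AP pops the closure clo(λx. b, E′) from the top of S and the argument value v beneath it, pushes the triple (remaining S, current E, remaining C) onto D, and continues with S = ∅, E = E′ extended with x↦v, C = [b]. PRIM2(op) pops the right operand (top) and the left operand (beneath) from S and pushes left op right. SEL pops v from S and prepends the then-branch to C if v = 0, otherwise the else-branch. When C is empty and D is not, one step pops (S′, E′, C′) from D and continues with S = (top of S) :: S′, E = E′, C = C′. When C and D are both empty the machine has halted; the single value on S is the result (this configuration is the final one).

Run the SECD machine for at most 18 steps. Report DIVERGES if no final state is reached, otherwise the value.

Answer: DIVERGES (no final state within 18 steps)

Derivation:
t=0: ⟨S=∅; E=∅; C=[((λx. (x x)) (λx. (x x)))]; D=∅⟩
t=1: ⟨S=∅; E=∅; C=[(λx. (x x)) :: (λx. (x x)) :: AP]; D=∅⟩
t=2: ⟨S=[clo(λx. (x x), ∅)]; E=∅; C=[(λx. (x x)) :: AP]; D=∅⟩
t=3: ⟨S=[clo(λx. (x x), ∅) :: clo(λx. (x x), ∅)]; E=∅; C=[AP]; D=∅⟩
t=4: ⟨S=∅; E={x↦clo(λx. (x x), ∅)}; C=[(x x)]; D=[(∅, ∅, ∅)]⟩
t=5: ⟨S=∅; E={x↦clo(λx. (x x), ∅)}; C=[x :: x :: AP]; D=[(∅, ∅, ∅)]⟩
t=6: ⟨S=[clo(λx. (x x), ∅)]; E={x↦clo(λx. (x x), ∅)}; C=[x :: AP]; D=[(∅, ∅, ∅)]⟩
t=7: ⟨S=[clo(λx. (x x), ∅) :: clo(λx. (x x), ∅)]; E={x↦clo(λx. (x x), ∅)}; C=[AP]; D=[(∅, ∅, ∅)]⟩
t=8: ⟨S=∅; E={x↦clo(λx. (x x), ∅)}; C=[(x x)]; D=[(∅, {x↦clo(λx. (x x), ∅)}, ∅) :: (∅, ∅, ∅)]⟩
t=9: ⟨S=∅; E={x↦clo(λx. (x x), ∅)}; C=[x :: x :: AP]; D=[(∅, {x↦clo(λx. (x x), ∅)}, ∅) :: (∅, ∅, ∅)]⟩
t=10: ⟨S=[clo(λx. (x x), ∅)]; E={x↦clo(λx. (x x), ∅)}; C=[x :: AP]; D=[(∅, {x↦clo(λx. (x x), ∅)}, ∅) :: (∅, ∅, ∅)]⟩
t=11: ⟨S=[clo(λx. (x x), ∅) :: clo(λx. (x x), ∅)]; E={x↦clo(λx. (x x), ∅)}; C=[AP]; D=[(∅, {x↦clo(λx. (x x), ∅)}, ∅) :: (∅, ∅, ∅)]⟩
t=12: ⟨S=∅; E={x↦clo(λx. (x x), ∅)}; C=[(x x)]; D=[(∅, {x↦clo(λx. (x x), ∅)}, ∅) :: (∅, {x↦clo(λx. (x x), ∅)}, ∅) :: (∅, ∅, ∅)]⟩
t=13: ⟨S=∅; E={x↦clo(λx. (x x), ∅)}; C=[x :: x :: AP]; D=[(∅, {x↦clo(λx. (x x), ∅)}, ∅) :: (∅, {x↦clo(λx. (x x), ∅)}, ∅) :: (∅, ∅, ∅)]⟩
t=14: ⟨S=[clo(λx. (x x), ∅)]; E={x↦clo(λx. (x x), ∅)}; C=[x :: AP]; D=[(∅, {x↦clo(λx. (x x), ∅)}, ∅) :: (∅, {x↦clo(λx. (x x), ∅)}, ∅) :: (∅, ∅, ∅)]⟩
t=15: ⟨S=[clo(λx. (x x), ∅) :: clo(λx. (x x), ∅)]; E={x↦clo(λx. (x x), ∅)}; C=[AP]; D=[(∅, {x↦clo(λx. (x x), ∅)}, ∅) :: (∅, {x↦clo(λx. (x x), ∅)}, ∅) :: (∅, ∅, ∅)]⟩
t=16: ⟨S=∅; E={x↦clo(λx. (x x), ∅)}; C=[(x x)]; D=[(∅, {x↦clo(λx. (x x), ∅)}, ∅) :: (∅, {x↦clo(λx. (x x), ∅)}, ∅) :: (∅, {x↦clo(λx. (x x), ∅)}, ∅) :: (∅, ∅, ∅)]⟩
t=17: ⟨S=∅; E={x↦clo(λx. (x x), ∅)}; C=[x :: x :: AP]; D=[(∅, {x↦clo(λx. (x x), ∅)}, ∅) :: (∅, {x↦clo(λx. (x x), ∅)}, ∅) :: (∅, {x↦clo(λx. (x x), ∅)}, ∅) :: (∅, ∅, ∅)]⟩
t=18: ⟨S=[clo(λx. (x x), ∅)]; E={x↦clo(λx. (x x), ∅)}; C=[x :: AP]; D=[(∅, {x↦clo(λx. (x x), ∅)}, ∅) :: (∅, {x↦clo(λx. (x x), ∅)}, ∅) :: (∅, {x↦clo(λx. (x x), ∅)}, ∅) :: (∅, ∅, ∅)]⟩
→ 18 transitions taken and the configuration is still not final: no result within 18 steps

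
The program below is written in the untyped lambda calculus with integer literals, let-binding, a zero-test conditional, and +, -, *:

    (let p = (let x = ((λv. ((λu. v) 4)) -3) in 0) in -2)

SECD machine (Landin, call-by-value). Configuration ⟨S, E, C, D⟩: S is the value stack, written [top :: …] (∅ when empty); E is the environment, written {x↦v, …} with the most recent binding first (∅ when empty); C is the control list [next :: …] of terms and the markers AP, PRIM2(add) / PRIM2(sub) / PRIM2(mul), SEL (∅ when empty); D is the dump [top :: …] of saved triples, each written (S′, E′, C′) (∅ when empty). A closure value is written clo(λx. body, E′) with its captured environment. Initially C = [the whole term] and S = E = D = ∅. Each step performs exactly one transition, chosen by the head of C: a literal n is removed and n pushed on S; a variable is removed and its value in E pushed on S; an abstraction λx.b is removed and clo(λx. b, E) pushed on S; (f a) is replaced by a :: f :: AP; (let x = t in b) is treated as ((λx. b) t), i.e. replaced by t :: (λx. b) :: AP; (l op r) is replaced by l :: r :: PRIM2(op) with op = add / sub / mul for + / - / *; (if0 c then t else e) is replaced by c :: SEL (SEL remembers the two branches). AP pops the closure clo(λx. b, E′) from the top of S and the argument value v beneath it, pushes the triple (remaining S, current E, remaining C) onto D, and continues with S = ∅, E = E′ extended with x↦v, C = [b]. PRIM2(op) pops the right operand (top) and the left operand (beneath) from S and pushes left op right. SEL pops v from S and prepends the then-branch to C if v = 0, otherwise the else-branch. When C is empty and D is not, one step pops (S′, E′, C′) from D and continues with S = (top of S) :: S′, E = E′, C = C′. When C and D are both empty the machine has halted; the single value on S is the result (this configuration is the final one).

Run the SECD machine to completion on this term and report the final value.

Answer: -2

Machine steps:
0. ⟨S=∅; E=∅; C=[(let p = (let x = ((λv. ((λu. v) 4)) -3) in 0) in -2)]; D=∅⟩
1. ⟨S=∅; E=∅; C=[(let x = ((λv. ((λu. v) 4)) -3) in 0) :: (λp. -2) :: AP]; D=∅⟩
2. ⟨S=∅; E=∅; C=[((λv. ((λu. v) 4)) -3) :: (λx. 0) :: AP :: (λp. -2) :: AP]; D=∅⟩
3. ⟨S=∅; E=∅; C=[-3 :: (λv. ((λu. v) 4)) :: AP :: (λx. 0) :: AP :: (λp. -2) :: AP]; D=∅⟩
4. ⟨S=[-3]; E=∅; C=[(λv. ((λu. v) 4)) :: AP :: (λx. 0) :: AP :: (λp. -2) :: AP]; D=∅⟩
5. ⟨S=[clo(λv. ((λu. v) 4), ∅) :: -3]; E=∅; C=[AP :: (λx. 0) :: AP :: (λp. -2) :: AP]; D=∅⟩
6. ⟨S=∅; E={v↦-3}; C=[((λu. v) 4)]; D=[(∅, ∅, [(λx. 0) :: AP :: (λp. -2) :: AP])]⟩
7. ⟨S=∅; E={v↦-3}; C=[4 :: (λu. v) :: AP]; D=[(∅, ∅, [(λx. 0) :: AP :: (λp. -2) :: AP])]⟩
8. ⟨S=[4]; E={v↦-3}; C=[(λu. v) :: AP]; D=[(∅, ∅, [(λx. 0) :: AP :: (λp. -2) :: AP])]⟩
9. ⟨S=[clo(λu. v, {v↦-3}) :: 4]; E={v↦-3}; C=[AP]; D=[(∅, ∅, [(λx. 0) :: AP :: (λp. -2) :: AP])]⟩
10. ⟨S=∅; E={u↦4, v↦-3}; C=[v]; D=[(∅, {v↦-3}, ∅) :: (∅, ∅, [(λx. 0) :: AP :: (λp. -2) :: AP])]⟩
11. ⟨S=[-3]; E={u↦4, v↦-3}; C=∅; D=[(∅, {v↦-3}, ∅) :: (∅, ∅, [(λx. 0) :: AP :: (λp. -2) :: AP])]⟩
12. ⟨S=[-3]; E={v↦-3}; C=∅; D=[(∅, ∅, [(λx. 0) :: AP :: (λp. -2) :: AP])]⟩
13. ⟨S=[-3]; E=∅; C=[(λx. 0) :: AP :: (λp. -2) :: AP]; D=∅⟩
14. ⟨S=[clo(λx. 0, ∅) :: -3]; E=∅; C=[AP :: (λp. -2) :: AP]; D=∅⟩
15. ⟨S=∅; E={x↦-3}; C=[0]; D=[(∅, ∅, [(λp. -2) :: AP])]⟩
16. ⟨S=[0]; E={x↦-3}; C=∅; D=[(∅, ∅, [(λp. -2) :: AP])]⟩
17. ⟨S=[0]; E=∅; C=[(λp. -2) :: AP]; D=∅⟩
18. ⟨S=[clo(λp. -2, ∅) :: 0]; E=∅; C=[AP]; D=∅⟩
19. ⟨S=∅; E={p↦0}; C=[-2]; D=[(∅, ∅, ∅)]⟩
20. ⟨S=[-2]; E={p↦0}; C=∅; D=[(∅, ∅, ∅)]⟩
21. ⟨S=[-2]; E=∅; C=∅; D=∅⟩
→ final value -2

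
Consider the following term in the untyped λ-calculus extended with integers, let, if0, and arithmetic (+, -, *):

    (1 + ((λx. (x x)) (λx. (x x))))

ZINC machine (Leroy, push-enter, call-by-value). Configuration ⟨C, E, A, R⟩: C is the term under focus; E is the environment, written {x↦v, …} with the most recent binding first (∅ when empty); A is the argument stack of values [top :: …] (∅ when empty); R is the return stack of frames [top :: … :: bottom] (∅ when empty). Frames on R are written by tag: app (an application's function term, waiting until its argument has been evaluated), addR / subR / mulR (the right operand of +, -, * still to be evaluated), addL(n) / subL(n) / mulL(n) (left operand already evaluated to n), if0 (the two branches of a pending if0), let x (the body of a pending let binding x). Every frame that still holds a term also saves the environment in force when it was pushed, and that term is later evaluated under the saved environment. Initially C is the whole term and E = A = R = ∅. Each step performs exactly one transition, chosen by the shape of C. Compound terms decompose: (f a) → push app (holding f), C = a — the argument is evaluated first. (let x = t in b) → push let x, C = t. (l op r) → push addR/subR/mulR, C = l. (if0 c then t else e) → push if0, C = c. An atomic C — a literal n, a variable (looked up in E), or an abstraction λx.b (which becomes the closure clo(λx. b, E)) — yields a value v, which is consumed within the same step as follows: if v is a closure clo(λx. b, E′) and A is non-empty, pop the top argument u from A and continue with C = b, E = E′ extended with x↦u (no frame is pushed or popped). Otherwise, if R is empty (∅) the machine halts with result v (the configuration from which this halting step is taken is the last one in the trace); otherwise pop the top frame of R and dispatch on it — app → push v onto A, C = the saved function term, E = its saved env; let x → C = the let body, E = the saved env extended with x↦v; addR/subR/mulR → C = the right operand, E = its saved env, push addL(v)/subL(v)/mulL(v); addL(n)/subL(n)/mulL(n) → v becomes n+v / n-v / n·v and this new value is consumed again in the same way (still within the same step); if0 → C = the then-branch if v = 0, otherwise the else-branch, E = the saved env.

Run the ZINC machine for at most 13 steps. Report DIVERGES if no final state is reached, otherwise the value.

Answer: DIVERGES (no final state within 13 steps)

Execution trace:
0. <C=(1 + ((λx. (x x)) (λx. (x x)))), E=∅, A=∅, R=∅>
1. <C=1, E=∅, A=∅, R=[addR]>
2. <C=((λx. (x x)) (λx. (x x))), E=∅, A=∅, R=[addL(1)]>
3. <C=(λx. (x x)), E=∅, A=∅, R=[app :: addL(1)]>
4. <C=(λx. (x x)), E=∅, A=[clo(λx. (x x), ∅)], R=[addL(1)]>
5. <C=(x x), E={x↦clo(λx. (x x), ∅)}, A=∅, R=[addL(1)]>
6. <C=x, E={x↦clo(λx. (x x), ∅)}, A=∅, R=[app :: addL(1)]>
7. <C=x, E={x↦clo(λx. (x x), ∅)}, A=[clo(λx. (x x), ∅)], R=[addL(1)]>
… configuration repeats with period 3 (steps 5–7 recur indefinitely) …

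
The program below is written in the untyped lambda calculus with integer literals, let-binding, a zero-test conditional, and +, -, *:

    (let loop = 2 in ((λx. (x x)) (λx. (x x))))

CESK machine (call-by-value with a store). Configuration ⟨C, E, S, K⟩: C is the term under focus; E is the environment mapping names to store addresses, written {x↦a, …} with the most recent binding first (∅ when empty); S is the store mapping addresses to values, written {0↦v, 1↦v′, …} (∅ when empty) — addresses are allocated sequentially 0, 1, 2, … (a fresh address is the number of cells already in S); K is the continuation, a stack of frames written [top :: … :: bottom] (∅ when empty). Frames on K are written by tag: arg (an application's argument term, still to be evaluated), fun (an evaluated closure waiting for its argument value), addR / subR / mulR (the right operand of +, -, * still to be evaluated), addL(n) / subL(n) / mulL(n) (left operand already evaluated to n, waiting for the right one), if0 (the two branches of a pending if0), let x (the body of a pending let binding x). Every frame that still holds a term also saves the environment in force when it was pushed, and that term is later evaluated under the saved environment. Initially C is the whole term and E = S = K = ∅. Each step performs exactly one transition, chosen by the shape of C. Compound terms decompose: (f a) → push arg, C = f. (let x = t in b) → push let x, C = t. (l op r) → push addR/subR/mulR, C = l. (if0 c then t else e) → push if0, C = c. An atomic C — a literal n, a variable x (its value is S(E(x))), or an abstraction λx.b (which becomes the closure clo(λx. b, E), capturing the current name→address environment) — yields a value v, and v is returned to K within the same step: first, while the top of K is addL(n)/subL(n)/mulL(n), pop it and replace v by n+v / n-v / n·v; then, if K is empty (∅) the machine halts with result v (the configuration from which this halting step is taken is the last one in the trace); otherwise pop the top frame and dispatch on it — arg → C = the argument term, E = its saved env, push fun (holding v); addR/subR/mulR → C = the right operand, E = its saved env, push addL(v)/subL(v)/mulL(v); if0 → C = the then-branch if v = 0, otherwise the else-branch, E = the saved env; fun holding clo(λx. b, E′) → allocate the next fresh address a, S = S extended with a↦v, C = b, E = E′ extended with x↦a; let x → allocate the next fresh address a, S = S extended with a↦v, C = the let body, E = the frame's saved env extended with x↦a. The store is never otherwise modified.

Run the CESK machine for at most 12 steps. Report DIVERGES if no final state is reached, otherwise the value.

Answer: DIVERGES (no final state within 12 steps)

Derivation:
0. <C=(let loop = 2 in ((λx. (x x)) (λx. (x x)))), E=∅, S=∅, K=∅>
1. <C=2, E=∅, S=∅, K=[let loop]>
2. <C=((λx. (x x)) (λx. (x x))), E={loop↦0}, S={0↦2}, K=∅>
3. <C=(λx. (x x)), E={loop↦0}, S={0↦2}, K=[arg]>
4. <C=(λx. (x x)), E={loop↦0}, S={0↦2}, K=[fun]>
5. <C=(x x), E={x↦1, loop↦0}, S={0↦2, 1↦clo(λx. (x x), {loop↦0})}, K=∅>
6. <C=x, E={x↦1, loop↦0}, S={0↦2, 1↦clo(λx. (x x), {loop↦0})}, K=[arg]>
7. <C=x, E={x↦1, loop↦0}, S={0↦2, 1↦clo(λx. (x x), {loop↦0})}, K=[fun]>
8. <C=(x x), E={x↦2, loop↦0}, S={0↦2, 1↦clo(λx. (x x), {loop↦0}), 2↦clo(λx. (x x), {loop↦0})}, K=∅>
9. <C=x, E={x↦2, loop↦0}, S={0↦2, 1↦clo(λx. (x x), {loop↦0}), 2↦clo(λx. (x x), {loop↦0})}, K=[arg]>
10. <C=x, E={x↦2, loop↦0}, S={0↦2, 1↦clo(λx. (x x), {loop↦0}), 2↦clo(λx. (x x), {loop↦0})}, K=[fun]>
11. <C=(x x), E={x↦3, loop↦0}, S={0↦2, 1↦clo(λx. (x x), {loop↦0}), 2↦clo(λx. (x x), {loop↦0}), 3↦clo(λx. (x x), {loop↦0})}, K=∅>
12. <C=x, E={x↦3, loop↦0}, S={0↦2, 1↦clo(λx. (x x), {loop↦0}), 2↦clo(λx. (x x), {loop↦0}), 3↦clo(λx. (x x), {loop↦0})}, K=[arg]>
→ 12 transitions taken and the configuration is still not final: no result within 12 steps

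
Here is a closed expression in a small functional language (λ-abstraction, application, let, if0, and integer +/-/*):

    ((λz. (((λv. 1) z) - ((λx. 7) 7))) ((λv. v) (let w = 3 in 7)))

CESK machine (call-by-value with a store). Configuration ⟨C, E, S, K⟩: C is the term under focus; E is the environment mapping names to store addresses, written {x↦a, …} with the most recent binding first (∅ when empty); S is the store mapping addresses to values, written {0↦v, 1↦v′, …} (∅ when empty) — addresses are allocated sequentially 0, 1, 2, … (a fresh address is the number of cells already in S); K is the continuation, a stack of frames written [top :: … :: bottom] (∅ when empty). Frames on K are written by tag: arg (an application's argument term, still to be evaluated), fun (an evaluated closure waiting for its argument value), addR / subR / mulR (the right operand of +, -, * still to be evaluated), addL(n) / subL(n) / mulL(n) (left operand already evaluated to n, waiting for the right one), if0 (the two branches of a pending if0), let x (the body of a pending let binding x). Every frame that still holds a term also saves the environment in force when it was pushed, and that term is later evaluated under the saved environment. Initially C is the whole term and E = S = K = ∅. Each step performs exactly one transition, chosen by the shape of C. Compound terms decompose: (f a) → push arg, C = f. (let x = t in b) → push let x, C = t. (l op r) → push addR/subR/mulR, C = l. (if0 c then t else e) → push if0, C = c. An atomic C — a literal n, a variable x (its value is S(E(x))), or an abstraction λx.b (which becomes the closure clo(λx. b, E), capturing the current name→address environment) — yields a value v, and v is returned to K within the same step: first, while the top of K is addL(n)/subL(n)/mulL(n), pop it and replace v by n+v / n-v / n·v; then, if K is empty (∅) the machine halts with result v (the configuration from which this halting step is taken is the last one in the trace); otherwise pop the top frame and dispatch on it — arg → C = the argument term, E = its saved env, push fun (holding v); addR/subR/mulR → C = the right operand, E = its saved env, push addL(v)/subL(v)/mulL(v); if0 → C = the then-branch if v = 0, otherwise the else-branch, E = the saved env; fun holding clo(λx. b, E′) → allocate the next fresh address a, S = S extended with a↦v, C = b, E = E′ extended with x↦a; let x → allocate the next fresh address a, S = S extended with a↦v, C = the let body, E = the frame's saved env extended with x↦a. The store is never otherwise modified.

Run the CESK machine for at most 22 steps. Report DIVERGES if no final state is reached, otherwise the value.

t=0: [C=((λz. (((λv. 1) z) - ((λx. 7) 7))) ((λv. v) (let w = 3 in 7))) | E=∅ | S=∅ | K=∅]
t=1: [C=(λz. (((λv. 1) z) - ((λx. 7) 7))) | E=∅ | S=∅ | K=[arg]]
t=2: [C=((λv. v) (let w = 3 in 7)) | E=∅ | S=∅ | K=[fun]]
t=3: [C=(λv. v) | E=∅ | S=∅ | K=[arg :: fun]]
t=4: [C=(let w = 3 in 7) | E=∅ | S=∅ | K=[fun :: fun]]
t=5: [C=3 | E=∅ | S=∅ | K=[let w :: fun :: fun]]
t=6: [C=7 | E={w↦0} | S={0↦3} | K=[fun :: fun]]
t=7: [C=v | E={v↦1} | S={0↦3, 1↦7} | K=[fun]]
t=8: [C=(((λv. 1) z) - ((λx. 7) 7)) | E={z↦2} | S={0↦3, 1↦7, 2↦7} | K=∅]
t=9: [C=((λv. 1) z) | E={z↦2} | S={0↦3, 1↦7, 2↦7} | K=[subR]]
t=10: [C=(λv. 1) | E={z↦2} | S={0↦3, 1↦7, 2↦7} | K=[arg :: subR]]
t=11: [C=z | E={z↦2} | S={0↦3, 1↦7, 2↦7} | K=[fun :: subR]]
t=12: [C=1 | E={v↦3, z↦2} | S={0↦3, 1↦7, 2↦7, 3↦7} | K=[subR]]
t=13: [C=((λx. 7) 7) | E={z↦2} | S={0↦3, 1↦7, 2↦7, 3↦7} | K=[subL(1)]]
t=14: [C=(λx. 7) | E={z↦2} | S={0↦3, 1↦7, 2↦7, 3↦7} | K=[arg :: subL(1)]]
t=15: [C=7 | E={z↦2} | S={0↦3, 1↦7, 2↦7, 3↦7} | K=[fun :: subL(1)]]
t=16: [C=7 | E={x↦4, z↦2} | S={0↦3, 1↦7, 2↦7, 3↦7, 4↦7} | K=[subL(1)]]
→ final value -6

Answer: -6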